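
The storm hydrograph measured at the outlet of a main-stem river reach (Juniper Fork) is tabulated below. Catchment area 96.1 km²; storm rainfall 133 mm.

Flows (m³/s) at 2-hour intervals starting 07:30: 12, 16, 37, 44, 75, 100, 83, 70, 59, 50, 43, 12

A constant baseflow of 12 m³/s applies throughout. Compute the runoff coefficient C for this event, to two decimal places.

ΣQ_DR = 457.0 m³/s; V = ΣQ_DR·Δt = 3.290 × 10^6 m³.
Runoff depth d = V / A = 34.24 mm.
C = d / P = 34.24 / 133 = 0.26.

C ≈ 0.26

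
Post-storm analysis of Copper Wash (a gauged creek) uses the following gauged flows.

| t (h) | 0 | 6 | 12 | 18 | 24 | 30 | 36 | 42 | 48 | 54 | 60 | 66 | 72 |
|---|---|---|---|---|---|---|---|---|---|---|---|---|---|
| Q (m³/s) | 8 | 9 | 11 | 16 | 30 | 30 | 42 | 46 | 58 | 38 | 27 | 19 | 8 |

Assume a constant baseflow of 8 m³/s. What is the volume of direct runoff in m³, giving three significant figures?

Direct-runoff ordinates (Q − Q_b): 0.0, 1.0, 3.0, 8.0, 22.0, 22.0, 34.0, 38.0, 50.0, 30.0, 19.0, 11.0, 0.0 m³/s.
ΣQ_DR = 238.0 m³/s.
With Δt = 6 h = 21600 s, V = ΣQ_DR · Δt = 238.0 × 21600 = 5.14 × 10^6 m³.

V ≈ 5.14 × 10^6 m³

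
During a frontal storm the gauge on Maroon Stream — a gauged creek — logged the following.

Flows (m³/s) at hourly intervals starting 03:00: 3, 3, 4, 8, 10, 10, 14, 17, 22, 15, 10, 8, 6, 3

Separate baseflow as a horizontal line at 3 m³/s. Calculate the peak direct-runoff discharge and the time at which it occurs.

Subtracting baseflow gives direct-runoff ordinates: 0.0, 0.0, 1.0, 5.0, 7.0, 7.0, 11.0, 14.0, 19.0, 12.0, 7.0, 5.0, 3.0, 0.0 m³/s.
The maximum is 19.0 m³/s, occurring at the reading for t = 11:00.

Q_p = 19.0 m³/s at t = 11:00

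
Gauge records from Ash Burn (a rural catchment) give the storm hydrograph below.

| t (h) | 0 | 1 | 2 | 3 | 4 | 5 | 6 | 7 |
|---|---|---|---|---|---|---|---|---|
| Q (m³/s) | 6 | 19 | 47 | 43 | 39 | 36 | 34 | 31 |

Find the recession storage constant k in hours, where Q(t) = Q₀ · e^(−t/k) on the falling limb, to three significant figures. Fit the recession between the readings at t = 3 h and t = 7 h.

k ≈ 12.2 h

On the falling limb, Q drops from 43 to 31 m³/s between t = 3 h and t = 7 h (Δt = 4 h).
k = −Δt / ln(Q₂/Q₁) = −4 / ln(31/43) = 12.2 h.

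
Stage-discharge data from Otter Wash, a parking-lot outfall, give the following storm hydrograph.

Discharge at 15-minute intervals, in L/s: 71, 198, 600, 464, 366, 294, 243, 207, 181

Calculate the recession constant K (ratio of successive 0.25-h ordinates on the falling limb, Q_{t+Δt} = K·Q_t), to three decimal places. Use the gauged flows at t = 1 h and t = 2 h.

Using the recession-limb readings at t = 1 h and t = 2 h: Q falls from 366 to 181 L/s over 4 intervals.
K = (Q₂/Q₁)^(1/4) = (181/366)^(1/4) = 0.839.

K ≈ 0.839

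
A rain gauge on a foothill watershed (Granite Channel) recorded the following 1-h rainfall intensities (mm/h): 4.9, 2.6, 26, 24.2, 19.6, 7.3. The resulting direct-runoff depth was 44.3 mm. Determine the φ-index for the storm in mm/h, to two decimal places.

Only the 3 blocks with intensity above φ contribute runoff: 26, 24.2, 19.6 mm/h.
Σ(I−φ)·Δt = d  ⇒  (26+24.2+19.6 − 3φ)·1 = 44.3
φ = (69.80 − 44.3/1) / 3 = 8.50 mm/h.

φ ≈ 8.50 mm/h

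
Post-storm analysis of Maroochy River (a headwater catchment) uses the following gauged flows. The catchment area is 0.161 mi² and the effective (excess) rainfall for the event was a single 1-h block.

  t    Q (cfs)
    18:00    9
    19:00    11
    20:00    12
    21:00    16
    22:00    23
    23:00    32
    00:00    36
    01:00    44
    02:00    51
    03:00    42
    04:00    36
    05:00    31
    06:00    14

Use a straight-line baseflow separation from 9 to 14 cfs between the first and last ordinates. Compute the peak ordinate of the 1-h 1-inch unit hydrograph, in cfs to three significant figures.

Direct runoff: 0.00, 1.58, 2.17, 5.75, 12.33, 20.92, 24.50, 32.08, 38.67, 29.25, 22.83, 17.42, 0.00 cfs; ΣQ_DR = 207.5 cfs, peak = 38.67 cfs.
Runoff depth d = ΣQ_DR·Δt / A = 207.5 × 3600 / (0.161 mi²) = 1.997 in.
The 1-inch UH is the DRH scaled by (1 in)/d, so U_p = 38.67 × 1/1.997 = 19.4 cfs.

U_p ≈ 19.4 cfs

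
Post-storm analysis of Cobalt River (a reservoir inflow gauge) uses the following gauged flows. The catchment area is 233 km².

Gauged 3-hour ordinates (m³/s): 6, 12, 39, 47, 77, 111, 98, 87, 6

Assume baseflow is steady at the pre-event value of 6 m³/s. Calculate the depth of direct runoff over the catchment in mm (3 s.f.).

d ≈ 19.9 mm

Direct runoff: 0.0, 6.0, 33.0, 41.0, 71.0, 105.0, 92.0, 81.0, 0.0 m³/s; ΣQ_DR = 429.0 m³/s.
V = ΣQ_DR · Δt = 429.0 × 10800 s = 4.633 × 10^6 m³.
Over A = 233 km², depth = V / A = 19.9 mm.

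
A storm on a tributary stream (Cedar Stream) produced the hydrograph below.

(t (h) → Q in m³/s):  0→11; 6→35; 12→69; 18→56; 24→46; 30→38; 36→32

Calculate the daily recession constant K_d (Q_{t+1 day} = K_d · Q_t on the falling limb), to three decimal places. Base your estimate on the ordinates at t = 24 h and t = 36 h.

Between t = 24 h and t = 36 h the flow falls from 46 to 32 m³/s over 2×6 h = 12 h.
Per-interval ratio K = (32/46)^(1/2) = 0.8341; K_d = K^(24/6) = 0.484.

K_d ≈ 0.484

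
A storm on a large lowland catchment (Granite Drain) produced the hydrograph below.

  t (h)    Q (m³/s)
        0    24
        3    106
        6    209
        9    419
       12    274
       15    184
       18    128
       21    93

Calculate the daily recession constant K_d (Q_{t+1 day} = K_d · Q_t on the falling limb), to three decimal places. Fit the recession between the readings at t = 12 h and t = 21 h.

Between t = 12 h and t = 21 h the flow falls from 274 to 93 m³/s over 3×3 h = 9 h.
Per-interval ratio K = (93/274)^(1/3) = 0.6976; K_d = K^(24/3) = 0.056.

K_d ≈ 0.056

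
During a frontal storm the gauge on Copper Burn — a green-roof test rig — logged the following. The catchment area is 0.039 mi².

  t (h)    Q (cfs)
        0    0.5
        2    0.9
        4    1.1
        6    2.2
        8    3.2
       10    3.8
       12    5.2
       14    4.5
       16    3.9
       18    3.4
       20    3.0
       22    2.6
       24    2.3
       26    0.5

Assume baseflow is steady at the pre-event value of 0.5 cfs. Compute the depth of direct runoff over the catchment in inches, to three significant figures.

Direct runoff: 0.0, 0.4, 0.6, 1.7, 2.7, 3.3, 4.7, 4.0, 3.4, 2.9, 2.5, 2.1, 1.8, 0.0 cfs; ΣQ_DR = 30.10 cfs.
V = ΣQ_DR · Δt = 30.10 × 7200 s = 2.167 × 10^5 ft³.
Over A = 0.039 mi², depth = V / A = 2.39 in.

d ≈ 2.39 in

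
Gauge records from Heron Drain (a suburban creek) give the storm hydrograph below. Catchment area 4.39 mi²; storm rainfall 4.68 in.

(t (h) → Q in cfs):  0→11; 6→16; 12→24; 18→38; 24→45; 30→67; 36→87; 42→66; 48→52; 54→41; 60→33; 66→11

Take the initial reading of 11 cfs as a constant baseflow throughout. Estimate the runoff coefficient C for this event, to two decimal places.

C ≈ 0.16

ΣQ_DR = 359.0 cfs; V = ΣQ_DR·Δt = 7.754 × 10^6 ft³.
Runoff depth d = V / A = 0.7603 in.
C = d / P = 0.7603 / 4.68 = 0.16.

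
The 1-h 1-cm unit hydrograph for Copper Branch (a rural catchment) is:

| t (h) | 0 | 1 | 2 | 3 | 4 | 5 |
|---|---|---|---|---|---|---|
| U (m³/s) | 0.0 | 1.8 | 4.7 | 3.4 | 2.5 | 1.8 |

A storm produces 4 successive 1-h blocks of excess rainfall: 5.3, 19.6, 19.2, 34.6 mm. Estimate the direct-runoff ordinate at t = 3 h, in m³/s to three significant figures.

Q ≈ 14.5 m³/s

By discrete convolution, Q_j = Σ (P_i / 10 mm) · U_{j−i}.
At t = 3 h (j=3): Q = (5.3/10)·3.4 + (19.6/10)·4.7 + (19.2/10)·1.8 + (34.6/10)·0.0 = 14.5 m³/s.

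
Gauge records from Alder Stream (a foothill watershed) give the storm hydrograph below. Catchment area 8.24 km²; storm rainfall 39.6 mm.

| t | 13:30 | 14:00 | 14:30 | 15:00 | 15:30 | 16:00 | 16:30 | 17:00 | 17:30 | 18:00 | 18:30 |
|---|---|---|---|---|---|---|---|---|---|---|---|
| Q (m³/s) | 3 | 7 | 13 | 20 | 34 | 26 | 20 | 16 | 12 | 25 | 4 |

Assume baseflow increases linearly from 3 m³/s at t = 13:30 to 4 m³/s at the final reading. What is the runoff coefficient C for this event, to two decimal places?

C ≈ 0.78

ΣQ_DR = 141.5 m³/s; V = ΣQ_DR·Δt = 2.547 × 10^5 m³.
Runoff depth d = V / A = 30.91 mm.
C = d / P = 30.91 / 39.6 = 0.78.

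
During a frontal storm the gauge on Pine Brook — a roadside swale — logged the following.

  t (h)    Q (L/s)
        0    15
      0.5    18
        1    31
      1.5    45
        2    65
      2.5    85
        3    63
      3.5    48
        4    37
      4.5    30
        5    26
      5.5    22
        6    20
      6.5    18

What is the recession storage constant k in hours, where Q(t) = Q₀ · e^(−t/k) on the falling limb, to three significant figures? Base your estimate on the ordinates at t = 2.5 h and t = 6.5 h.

k ≈ 2.58 h

On the falling limb, Q drops from 85 to 18 L/s between t = 2.5 h and t = 6.5 h (Δt = 4 h).
k = −Δt / ln(Q₂/Q₁) = −4 / ln(18/85) = 2.58 h.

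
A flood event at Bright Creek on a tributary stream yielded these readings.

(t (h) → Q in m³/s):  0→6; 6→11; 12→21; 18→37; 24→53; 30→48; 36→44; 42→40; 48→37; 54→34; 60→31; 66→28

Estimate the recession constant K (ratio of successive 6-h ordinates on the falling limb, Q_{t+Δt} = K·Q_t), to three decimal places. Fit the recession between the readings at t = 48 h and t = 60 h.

K ≈ 0.915

Using the recession-limb readings at t = 48 h and t = 60 h: Q falls from 37 to 31 m³/s over 2 intervals.
K = (Q₂/Q₁)^(1/2) = (31/37)^(1/2) = 0.915.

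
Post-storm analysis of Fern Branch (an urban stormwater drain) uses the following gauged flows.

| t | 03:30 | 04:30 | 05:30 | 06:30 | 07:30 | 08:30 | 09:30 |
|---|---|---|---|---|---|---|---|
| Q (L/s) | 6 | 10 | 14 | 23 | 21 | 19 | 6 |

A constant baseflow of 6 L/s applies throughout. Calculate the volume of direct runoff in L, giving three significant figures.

Direct-runoff ordinates (Q − Q_b): 0.0, 4.0, 8.0, 17.0, 15.0, 13.0, 0.0 L/s.
ΣQ_DR = 57.00 L/s.
With Δt = 1 h = 3600 s, V = ΣQ_DR · Δt = 57.00 × 3600 = 2.05 × 10^5 L.

V ≈ 2.05 × 10^5 L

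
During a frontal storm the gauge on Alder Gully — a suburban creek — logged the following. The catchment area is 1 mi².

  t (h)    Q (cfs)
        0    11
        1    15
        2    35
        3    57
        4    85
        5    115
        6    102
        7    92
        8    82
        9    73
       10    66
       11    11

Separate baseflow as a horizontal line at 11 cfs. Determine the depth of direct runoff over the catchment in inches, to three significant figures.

d ≈ 0.948 in

Direct runoff: 0.0, 4.0, 24.0, 46.0, 74.0, 104.0, 91.0, 81.0, 71.0, 62.0, 55.0, 0.0 cfs; ΣQ_DR = 612.0 cfs.
V = ΣQ_DR · Δt = 612.0 × 3600 s = 2.203 × 10^6 ft³.
Over A = 1 mi², depth = V / A = 0.948 in.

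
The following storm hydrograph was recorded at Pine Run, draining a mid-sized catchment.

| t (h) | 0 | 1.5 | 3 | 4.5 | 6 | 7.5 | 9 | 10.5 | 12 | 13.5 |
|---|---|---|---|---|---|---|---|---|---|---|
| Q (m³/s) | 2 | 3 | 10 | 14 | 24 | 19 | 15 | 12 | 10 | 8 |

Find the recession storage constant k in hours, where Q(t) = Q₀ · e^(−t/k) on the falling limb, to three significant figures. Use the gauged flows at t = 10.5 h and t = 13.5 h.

k ≈ 7.40 h

On the falling limb, Q drops from 12 to 8 m³/s between t = 10.5 h and t = 13.5 h (Δt = 3 h).
k = −Δt / ln(Q₂/Q₁) = −3 / ln(8/12) = 7.40 h.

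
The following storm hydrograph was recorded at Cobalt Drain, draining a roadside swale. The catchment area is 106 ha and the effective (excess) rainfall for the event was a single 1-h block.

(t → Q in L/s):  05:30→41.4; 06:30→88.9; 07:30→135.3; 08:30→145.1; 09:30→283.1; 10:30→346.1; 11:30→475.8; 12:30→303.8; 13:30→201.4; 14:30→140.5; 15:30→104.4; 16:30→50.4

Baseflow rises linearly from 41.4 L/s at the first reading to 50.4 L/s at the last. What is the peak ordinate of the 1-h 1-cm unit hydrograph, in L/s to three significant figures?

Direct runoff: 0.00, 46.68, 92.26, 101.25, 238.43, 300.61, 429.49, 256.67, 153.45, 91.74, 54.82, 0.00 L/s; ΣQ_DR = 1765 L/s, peak = 429.49 L/s.
Runoff depth d = ΣQ_DR·Δt / A = 1765 × 3600 / (106 ha) = 5.996 mm.
The 1-cm UH is the DRH scaled by (10 mm)/d, so U_p = 429.49 × 10/5.996 = 716 L/s.

U_p ≈ 716 L/s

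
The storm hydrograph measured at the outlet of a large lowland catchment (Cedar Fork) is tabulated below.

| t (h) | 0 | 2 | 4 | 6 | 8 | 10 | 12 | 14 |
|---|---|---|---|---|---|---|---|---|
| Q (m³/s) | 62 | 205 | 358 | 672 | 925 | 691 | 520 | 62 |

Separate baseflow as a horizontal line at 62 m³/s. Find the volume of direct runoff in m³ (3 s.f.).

Direct-runoff ordinates (Q − Q_b): 0.0, 143.0, 296.0, 610.0, 863.0, 629.0, 458.0, 0.0 m³/s.
ΣQ_DR = 2999 m³/s.
With Δt = 2 h = 7200 s, V = ΣQ_DR · Δt = 2999 × 7200 = 2.16 × 10^7 m³.

V ≈ 2.16 × 10^7 m³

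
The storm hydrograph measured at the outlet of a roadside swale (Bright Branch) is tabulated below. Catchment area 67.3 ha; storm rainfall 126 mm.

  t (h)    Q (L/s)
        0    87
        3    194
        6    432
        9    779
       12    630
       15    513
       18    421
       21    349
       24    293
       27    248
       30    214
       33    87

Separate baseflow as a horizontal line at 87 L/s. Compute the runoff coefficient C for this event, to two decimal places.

C ≈ 0.41

ΣQ_DR = 3203 L/s; V = ΣQ_DR·Δt = 3.459 × 10^7 L.
Runoff depth d = V / A = 51.40 mm.
C = d / P = 51.40 / 126 = 0.41.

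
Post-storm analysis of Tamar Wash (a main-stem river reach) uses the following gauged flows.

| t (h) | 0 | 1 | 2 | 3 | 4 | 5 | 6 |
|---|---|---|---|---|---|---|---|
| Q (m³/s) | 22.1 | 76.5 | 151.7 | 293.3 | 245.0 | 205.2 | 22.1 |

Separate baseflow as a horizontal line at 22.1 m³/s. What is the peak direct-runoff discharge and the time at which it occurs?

Q_p = 271.2 m³/s at t = 3 h

Subtracting baseflow gives direct-runoff ordinates: 0.0, 54.4, 129.6, 271.2, 222.9, 183.1, 0.0 m³/s.
The maximum is 271.2 m³/s, occurring at the reading for t = 3 h.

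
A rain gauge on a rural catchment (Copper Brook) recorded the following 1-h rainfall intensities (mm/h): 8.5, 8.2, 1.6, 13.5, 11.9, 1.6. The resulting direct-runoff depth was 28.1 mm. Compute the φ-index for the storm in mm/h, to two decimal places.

φ ≈ 3.50 mm/h

Only the 4 blocks with intensity above φ contribute runoff: 8.5, 8.2, 13.5, 11.9 mm/h.
Σ(I−φ)·Δt = d  ⇒  (8.5+8.2+13.5+11.9 − 4φ)·1 = 28.1
φ = (42.10 − 28.1/1) / 4 = 3.50 mm/h.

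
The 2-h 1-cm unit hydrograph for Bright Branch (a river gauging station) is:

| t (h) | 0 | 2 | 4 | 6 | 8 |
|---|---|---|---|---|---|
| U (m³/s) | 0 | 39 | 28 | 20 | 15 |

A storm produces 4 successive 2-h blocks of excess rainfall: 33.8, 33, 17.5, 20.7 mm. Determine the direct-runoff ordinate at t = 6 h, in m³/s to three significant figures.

Q ≈ 228 m³/s

By discrete convolution, Q_j = Σ (P_i / 10 mm) · U_{j−i}.
At t = 6 h (j=3): Q = (33.8/10)·20 + (33/10)·28 + (17.5/10)·39 + (20.7/10)·0 = 228 m³/s.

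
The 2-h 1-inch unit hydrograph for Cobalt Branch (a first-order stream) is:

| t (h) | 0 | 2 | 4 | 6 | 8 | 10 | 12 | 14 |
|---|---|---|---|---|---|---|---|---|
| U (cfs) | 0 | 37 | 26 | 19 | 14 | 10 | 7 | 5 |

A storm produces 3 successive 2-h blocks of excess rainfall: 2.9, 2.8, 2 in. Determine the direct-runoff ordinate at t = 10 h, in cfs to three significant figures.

By discrete convolution, Q_j = Σ (P_i / 1 in) · U_{j−i}.
At t = 10 h (j=5): Q = (2.9/1)·10 + (2.8/1)·14 + (2/1)·19 = 106 cfs.

Q ≈ 106 cfs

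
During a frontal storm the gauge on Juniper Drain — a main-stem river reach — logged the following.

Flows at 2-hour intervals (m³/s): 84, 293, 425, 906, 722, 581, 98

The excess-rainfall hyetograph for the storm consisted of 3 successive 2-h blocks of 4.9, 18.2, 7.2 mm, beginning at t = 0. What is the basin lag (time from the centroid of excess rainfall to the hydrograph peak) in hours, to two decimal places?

t_L ≈ 2.85 h

Centroid of excess rainfall: t_c = Σ P_i·t̄_i / ΣP_i = 3.1518 h (block centres at 1, 3, 5 h).
Hydrograph peak occurs at t = 6 h, so basin lag t_L = 6 − 3.1518 = 2.85 h.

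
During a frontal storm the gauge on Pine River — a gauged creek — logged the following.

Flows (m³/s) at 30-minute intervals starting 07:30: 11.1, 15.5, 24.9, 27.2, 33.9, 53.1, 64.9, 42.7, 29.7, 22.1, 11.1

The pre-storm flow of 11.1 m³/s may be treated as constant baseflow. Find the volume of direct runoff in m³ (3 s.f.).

Direct-runoff ordinates (Q − Q_b): 0.0, 4.4, 13.8, 16.1, 22.8, 42.0, 53.8, 31.6, 18.6, 11.0, 0.0 m³/s.
ΣQ_DR = 214.1 m³/s.
With Δt = 0.5 h = 1800 s, V = ΣQ_DR · Δt = 214.1 × 1800 = 3.85 × 10^5 m³.

V ≈ 3.85 × 10^5 m³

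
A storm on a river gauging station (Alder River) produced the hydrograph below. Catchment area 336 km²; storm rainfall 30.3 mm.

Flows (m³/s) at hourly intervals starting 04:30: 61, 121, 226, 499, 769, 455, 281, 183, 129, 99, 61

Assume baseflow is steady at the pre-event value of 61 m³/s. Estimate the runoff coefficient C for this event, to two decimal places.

C ≈ 0.78

ΣQ_DR = 2213 m³/s; V = ΣQ_DR·Δt = 7.967 × 10^6 m³.
Runoff depth d = V / A = 23.71 mm.
C = d / P = 23.71 / 30.3 = 0.78.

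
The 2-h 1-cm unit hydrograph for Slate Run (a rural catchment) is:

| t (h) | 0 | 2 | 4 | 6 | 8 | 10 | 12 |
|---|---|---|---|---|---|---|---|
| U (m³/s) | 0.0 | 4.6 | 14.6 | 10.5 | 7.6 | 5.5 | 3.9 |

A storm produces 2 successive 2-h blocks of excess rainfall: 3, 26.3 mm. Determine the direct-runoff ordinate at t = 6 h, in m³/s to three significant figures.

Q ≈ 41.5 m³/s

By discrete convolution, Q_j = Σ (P_i / 10 mm) · U_{j−i}.
At t = 6 h (j=3): Q = (3/10)·10.5 + (26.3/10)·14.6 = 41.5 m³/s.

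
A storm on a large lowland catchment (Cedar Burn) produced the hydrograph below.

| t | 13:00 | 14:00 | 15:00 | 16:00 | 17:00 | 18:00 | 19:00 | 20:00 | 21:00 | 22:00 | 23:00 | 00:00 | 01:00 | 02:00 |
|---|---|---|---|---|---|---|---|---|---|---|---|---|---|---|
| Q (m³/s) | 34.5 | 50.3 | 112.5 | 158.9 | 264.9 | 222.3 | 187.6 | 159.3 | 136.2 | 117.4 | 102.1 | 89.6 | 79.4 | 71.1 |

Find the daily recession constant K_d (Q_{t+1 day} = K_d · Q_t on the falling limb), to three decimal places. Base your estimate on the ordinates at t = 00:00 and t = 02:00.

Between t = 00:00 and t = 02:00 the flow falls from 89.6 to 71.1 m³/s over 2×1 h = 2 h.
Per-interval ratio K = (71.1/89.6)^(1/2) = 0.8908; K_d = K^(24/1) = 0.062.

K_d ≈ 0.062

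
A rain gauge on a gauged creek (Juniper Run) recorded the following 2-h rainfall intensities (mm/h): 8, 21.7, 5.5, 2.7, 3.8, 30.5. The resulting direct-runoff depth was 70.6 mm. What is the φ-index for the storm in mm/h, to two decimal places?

φ ≈ 8.45 mm/h

Only the 2 blocks with intensity above φ contribute runoff: 21.7, 30.5 mm/h.
Σ(I−φ)·Δt = d  ⇒  (21.7+30.5 − 2φ)·2 = 70.6
φ = (52.20 − 70.6/2) / 2 = 8.45 mm/h.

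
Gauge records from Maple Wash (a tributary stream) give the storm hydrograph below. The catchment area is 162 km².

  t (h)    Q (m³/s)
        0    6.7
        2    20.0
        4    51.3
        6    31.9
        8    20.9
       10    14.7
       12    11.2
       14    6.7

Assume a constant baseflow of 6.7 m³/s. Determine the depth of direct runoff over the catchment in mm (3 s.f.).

d ≈ 4.88 mm

Direct runoff: 0.0, 13.3, 44.6, 25.2, 14.2, 8.0, 4.5, 0.0 m³/s; ΣQ_DR = 109.8 m³/s.
V = ΣQ_DR · Δt = 109.8 × 7200 s = 7.906 × 10^5 m³.
Over A = 162 km², depth = V / A = 4.88 mm.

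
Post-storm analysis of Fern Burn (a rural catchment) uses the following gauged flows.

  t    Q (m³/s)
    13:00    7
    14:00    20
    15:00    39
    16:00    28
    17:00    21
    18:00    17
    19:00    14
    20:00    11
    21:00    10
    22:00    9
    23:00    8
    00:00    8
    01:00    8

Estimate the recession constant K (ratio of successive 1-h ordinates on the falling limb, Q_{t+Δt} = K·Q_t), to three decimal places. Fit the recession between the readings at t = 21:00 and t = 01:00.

K ≈ 0.946

Using the recession-limb readings at t = 21:00 and t = 01:00: Q falls from 10 to 8 m³/s over 4 intervals.
K = (Q₂/Q₁)^(1/4) = (8/10)^(1/4) = 0.946.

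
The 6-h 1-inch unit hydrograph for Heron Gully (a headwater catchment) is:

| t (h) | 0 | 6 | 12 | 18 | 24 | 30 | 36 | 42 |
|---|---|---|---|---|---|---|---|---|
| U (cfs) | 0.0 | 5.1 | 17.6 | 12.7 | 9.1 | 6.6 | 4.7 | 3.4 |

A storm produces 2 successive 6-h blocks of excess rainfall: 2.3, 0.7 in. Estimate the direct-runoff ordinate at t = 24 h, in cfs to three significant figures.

By discrete convolution, Q_j = Σ (P_i / 1 in) · U_{j−i}.
At t = 24 h (j=4): Q = (2.3/1)·9.1 + (0.7/1)·12.7 = 29.8 cfs.

Q ≈ 29.8 cfs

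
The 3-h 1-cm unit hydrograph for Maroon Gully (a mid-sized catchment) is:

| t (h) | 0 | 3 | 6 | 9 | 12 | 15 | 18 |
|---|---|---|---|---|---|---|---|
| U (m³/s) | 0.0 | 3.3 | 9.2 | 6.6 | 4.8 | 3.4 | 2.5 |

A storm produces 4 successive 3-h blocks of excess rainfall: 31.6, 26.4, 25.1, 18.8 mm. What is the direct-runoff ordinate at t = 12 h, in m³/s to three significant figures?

Q ≈ 61.9 m³/s

By discrete convolution, Q_j = Σ (P_i / 10 mm) · U_{j−i}.
At t = 12 h (j=4): Q = (31.6/10)·4.8 + (26.4/10)·6.6 + (25.1/10)·9.2 + (18.8/10)·3.3 = 61.9 m³/s.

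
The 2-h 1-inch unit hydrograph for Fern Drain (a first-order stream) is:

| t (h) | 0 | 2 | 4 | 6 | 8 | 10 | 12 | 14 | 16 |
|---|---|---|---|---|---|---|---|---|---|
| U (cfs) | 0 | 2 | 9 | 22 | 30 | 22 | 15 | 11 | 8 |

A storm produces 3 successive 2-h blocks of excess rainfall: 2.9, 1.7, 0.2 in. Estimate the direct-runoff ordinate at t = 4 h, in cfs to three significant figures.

Q ≈ 29.5 cfs

By discrete convolution, Q_j = Σ (P_i / 1 in) · U_{j−i}.
At t = 4 h (j=2): Q = (2.9/1)·9 + (1.7/1)·2 + (0.2/1)·0 = 29.5 cfs.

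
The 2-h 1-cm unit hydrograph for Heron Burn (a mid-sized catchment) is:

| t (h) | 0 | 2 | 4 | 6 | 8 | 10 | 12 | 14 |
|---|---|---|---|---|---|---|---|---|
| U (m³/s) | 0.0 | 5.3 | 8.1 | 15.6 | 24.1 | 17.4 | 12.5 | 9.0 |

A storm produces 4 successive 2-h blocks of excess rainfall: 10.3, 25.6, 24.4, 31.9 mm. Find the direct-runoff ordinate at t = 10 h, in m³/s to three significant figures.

By discrete convolution, Q_j = Σ (P_i / 10 mm) · U_{j−i}.
At t = 10 h (j=5): Q = (10.3/10)·17.4 + (25.6/10)·24.1 + (24.4/10)·15.6 + (31.9/10)·8.1 = 144 m³/s.

Q ≈ 144 m³/s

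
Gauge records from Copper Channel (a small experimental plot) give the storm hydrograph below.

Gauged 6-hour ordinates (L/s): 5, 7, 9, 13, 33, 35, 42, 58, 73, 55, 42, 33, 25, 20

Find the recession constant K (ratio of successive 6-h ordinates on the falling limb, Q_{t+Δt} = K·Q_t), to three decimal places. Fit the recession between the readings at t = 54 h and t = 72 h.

Using the recession-limb readings at t = 54 h and t = 72 h: Q falls from 55 to 25 L/s over 3 intervals.
K = (Q₂/Q₁)^(1/3) = (25/55)^(1/3) = 0.769.

K ≈ 0.769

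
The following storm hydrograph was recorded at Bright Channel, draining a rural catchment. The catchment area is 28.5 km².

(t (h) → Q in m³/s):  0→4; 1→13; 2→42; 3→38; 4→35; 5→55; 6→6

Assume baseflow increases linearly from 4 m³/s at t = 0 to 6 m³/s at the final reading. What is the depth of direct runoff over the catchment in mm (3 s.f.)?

Direct runoff: 0.00, 8.67, 37.33, 33.00, 29.67, 49.33, 0.00 m³/s; ΣQ_DR = 158.0 m³/s.
V = ΣQ_DR · Δt = 158.0 × 3600 s = 5.688 × 10^5 m³.
Over A = 28.5 km², depth = V / A = 20.0 mm.

d ≈ 20.0 mm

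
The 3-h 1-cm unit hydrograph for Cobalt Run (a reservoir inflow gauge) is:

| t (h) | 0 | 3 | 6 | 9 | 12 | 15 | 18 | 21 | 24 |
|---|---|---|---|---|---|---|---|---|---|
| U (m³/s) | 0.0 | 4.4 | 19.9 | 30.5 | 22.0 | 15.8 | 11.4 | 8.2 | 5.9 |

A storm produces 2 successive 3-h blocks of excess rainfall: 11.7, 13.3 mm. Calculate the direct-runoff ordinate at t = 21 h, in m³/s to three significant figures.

Q ≈ 24.8 m³/s

By discrete convolution, Q_j = Σ (P_i / 10 mm) · U_{j−i}.
At t = 21 h (j=7): Q = (11.7/10)·8.2 + (13.3/10)·11.4 = 24.8 m³/s.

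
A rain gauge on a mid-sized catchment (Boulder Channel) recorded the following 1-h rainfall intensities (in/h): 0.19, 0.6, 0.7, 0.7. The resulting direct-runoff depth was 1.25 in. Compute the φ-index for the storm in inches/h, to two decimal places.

φ ≈ 0.25 in/h

Only the 3 blocks with intensity above φ contribute runoff: 0.6, 0.7, 0.7 in/h.
Σ(I−φ)·Δt = d  ⇒  (0.6+0.7+0.7 − 3φ)·1 = 1.25
φ = (2.000 − 1.25/1) / 3 = 0.25 in/h.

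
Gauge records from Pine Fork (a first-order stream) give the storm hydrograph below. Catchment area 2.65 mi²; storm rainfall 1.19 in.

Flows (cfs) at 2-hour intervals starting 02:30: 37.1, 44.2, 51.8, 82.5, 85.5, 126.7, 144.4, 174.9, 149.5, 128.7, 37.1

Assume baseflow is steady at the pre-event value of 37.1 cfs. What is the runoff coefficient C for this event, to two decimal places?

C ≈ 0.64

ΣQ_DR = 654.3 cfs; V = ΣQ_DR·Δt = 4.711 × 10^6 ft³.
Runoff depth d = V / A = 0.7652 in.
C = d / P = 0.7652 / 1.19 = 0.64.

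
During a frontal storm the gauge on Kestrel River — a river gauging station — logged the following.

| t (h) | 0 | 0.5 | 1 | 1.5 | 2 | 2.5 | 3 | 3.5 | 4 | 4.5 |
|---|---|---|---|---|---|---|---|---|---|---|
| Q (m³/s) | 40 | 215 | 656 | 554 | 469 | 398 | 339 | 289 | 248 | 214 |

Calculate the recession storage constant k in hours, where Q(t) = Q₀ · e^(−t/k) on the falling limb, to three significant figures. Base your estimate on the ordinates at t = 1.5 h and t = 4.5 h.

On the falling limb, Q drops from 554 to 214 m³/s between t = 1.5 h and t = 4.5 h (Δt = 3 h).
k = −Δt / ln(Q₂/Q₁) = −3 / ln(214/554) = 3.15 h.

k ≈ 3.15 h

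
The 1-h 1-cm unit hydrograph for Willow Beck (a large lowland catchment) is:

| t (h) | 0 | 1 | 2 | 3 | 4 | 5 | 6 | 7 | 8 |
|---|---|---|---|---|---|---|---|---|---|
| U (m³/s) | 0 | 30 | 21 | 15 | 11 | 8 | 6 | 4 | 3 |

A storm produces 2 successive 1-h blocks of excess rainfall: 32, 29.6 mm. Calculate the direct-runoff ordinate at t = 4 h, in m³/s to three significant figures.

Q ≈ 79.6 m³/s

By discrete convolution, Q_j = Σ (P_i / 10 mm) · U_{j−i}.
At t = 4 h (j=4): Q = (32/10)·11 + (29.6/10)·15 = 79.6 m³/s.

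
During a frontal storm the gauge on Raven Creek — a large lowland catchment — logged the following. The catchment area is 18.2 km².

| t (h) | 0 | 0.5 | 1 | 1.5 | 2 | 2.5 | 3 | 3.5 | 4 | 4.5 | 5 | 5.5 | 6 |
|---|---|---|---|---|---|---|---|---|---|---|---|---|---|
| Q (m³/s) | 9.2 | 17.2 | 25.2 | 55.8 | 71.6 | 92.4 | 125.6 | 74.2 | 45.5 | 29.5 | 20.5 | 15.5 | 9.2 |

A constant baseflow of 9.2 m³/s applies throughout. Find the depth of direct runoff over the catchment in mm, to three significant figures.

d ≈ 46.7 mm

Direct runoff: 0.0, 8.0, 16.0, 46.6, 62.4, 83.2, 116.4, 65.0, 36.3, 20.3, 11.3, 6.3, 0.0 m³/s; ΣQ_DR = 471.8 m³/s.
V = ΣQ_DR · Δt = 471.8 × 1800 s = 8.492 × 10^5 m³.
Over A = 18.2 km², depth = V / A = 46.7 mm.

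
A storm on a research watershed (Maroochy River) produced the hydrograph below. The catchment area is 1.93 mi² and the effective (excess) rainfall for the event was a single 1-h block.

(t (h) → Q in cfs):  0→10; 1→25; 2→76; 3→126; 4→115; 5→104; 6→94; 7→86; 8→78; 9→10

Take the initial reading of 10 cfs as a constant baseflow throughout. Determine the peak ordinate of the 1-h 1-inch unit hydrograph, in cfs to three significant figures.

U_p ≈ 232 cfs

Direct runoff: 0.0, 15.0, 66.0, 116.0, 105.0, 94.0, 84.0, 76.0, 68.0, 0.0 cfs; ΣQ_DR = 624.0 cfs, peak = 116.0 cfs.
Runoff depth d = ΣQ_DR·Δt / A = 624.0 × 3600 / (1.93 mi²) = 0.5010 in.
The 1-inch UH is the DRH scaled by (1 in)/d, so U_p = 116.0 × 1/0.5010 = 232 cfs.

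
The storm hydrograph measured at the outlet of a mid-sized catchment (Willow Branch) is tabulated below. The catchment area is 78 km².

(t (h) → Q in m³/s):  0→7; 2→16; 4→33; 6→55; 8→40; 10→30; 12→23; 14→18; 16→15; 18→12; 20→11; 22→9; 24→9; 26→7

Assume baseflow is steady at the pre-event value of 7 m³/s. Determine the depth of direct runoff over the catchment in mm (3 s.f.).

Direct runoff: 0.0, 9.0, 26.0, 48.0, 33.0, 23.0, 16.0, 11.0, 8.0, 5.0, 4.0, 2.0, 2.0, 0.0 m³/s; ΣQ_DR = 187.0 m³/s.
V = ΣQ_DR · Δt = 187.0 × 7200 s = 1.346 × 10^6 m³.
Over A = 78 km², depth = V / A = 17.3 mm.

d ≈ 17.3 mm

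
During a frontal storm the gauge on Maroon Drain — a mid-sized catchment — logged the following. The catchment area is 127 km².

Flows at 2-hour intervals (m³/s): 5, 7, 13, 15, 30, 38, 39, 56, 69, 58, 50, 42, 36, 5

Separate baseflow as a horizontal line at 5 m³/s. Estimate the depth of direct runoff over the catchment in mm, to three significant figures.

Direct runoff: 0.0, 2.0, 8.0, 10.0, 25.0, 33.0, 34.0, 51.0, 64.0, 53.0, 45.0, 37.0, 31.0, 0.0 m³/s; ΣQ_DR = 393.0 m³/s.
V = ΣQ_DR · Δt = 393.0 × 7200 s = 2.830 × 10^6 m³.
Over A = 127 km², depth = V / A = 22.3 mm.

d ≈ 22.3 mm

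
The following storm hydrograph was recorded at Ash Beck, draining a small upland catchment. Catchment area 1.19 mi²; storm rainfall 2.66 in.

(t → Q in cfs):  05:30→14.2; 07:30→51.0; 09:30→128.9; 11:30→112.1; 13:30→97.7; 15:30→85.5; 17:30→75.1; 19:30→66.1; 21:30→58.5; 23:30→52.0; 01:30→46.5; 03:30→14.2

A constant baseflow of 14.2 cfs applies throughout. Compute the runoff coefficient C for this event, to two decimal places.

C ≈ 0.62

ΣQ_DR = 631.4 cfs; V = ΣQ_DR·Δt = 4.546 × 10^6 ft³.
Runoff depth d = V / A = 1.644 in.
C = d / P = 1.644 / 2.66 = 0.62.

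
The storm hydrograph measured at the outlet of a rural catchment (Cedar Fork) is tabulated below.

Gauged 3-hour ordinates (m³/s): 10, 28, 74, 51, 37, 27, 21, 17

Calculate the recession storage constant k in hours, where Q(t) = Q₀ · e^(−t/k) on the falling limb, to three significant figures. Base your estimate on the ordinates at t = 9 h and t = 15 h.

k ≈ 9.43 h

On the falling limb, Q drops from 51 to 27 m³/s between t = 9 h and t = 15 h (Δt = 6 h).
k = −Δt / ln(Q₂/Q₁) = −6 / ln(27/51) = 9.43 h.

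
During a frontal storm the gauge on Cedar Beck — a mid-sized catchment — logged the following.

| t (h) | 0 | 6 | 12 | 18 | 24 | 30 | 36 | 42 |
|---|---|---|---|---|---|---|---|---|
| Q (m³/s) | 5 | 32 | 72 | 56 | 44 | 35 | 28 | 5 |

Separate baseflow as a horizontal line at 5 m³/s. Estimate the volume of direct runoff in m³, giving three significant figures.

V ≈ 5.12 × 10^6 m³

Direct-runoff ordinates (Q − Q_b): 0.0, 27.0, 67.0, 51.0, 39.0, 30.0, 23.0, 0.0 m³/s.
ΣQ_DR = 237.0 m³/s.
With Δt = 6 h = 21600 s, V = ΣQ_DR · Δt = 237.0 × 21600 = 5.12 × 10^6 m³.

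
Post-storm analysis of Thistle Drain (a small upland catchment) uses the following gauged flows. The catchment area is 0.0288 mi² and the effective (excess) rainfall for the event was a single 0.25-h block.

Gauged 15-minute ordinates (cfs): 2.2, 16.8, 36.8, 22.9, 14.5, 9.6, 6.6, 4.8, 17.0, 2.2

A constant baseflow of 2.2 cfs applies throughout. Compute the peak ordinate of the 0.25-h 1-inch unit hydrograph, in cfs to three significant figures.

Direct runoff: 0.0, 14.6, 34.6, 20.7, 12.3, 7.4, 4.4, 2.6, 14.8, 0.0 cfs; ΣQ_DR = 111.4 cfs, peak = 34.6 cfs.
Runoff depth d = ΣQ_DR·Δt / A = 111.4 × 900 / (0.0288 mi²) = 1.498 in.
The 1-inch UH is the DRH scaled by (1 in)/d, so U_p = 34.6 × 1/1.498 = 23.1 cfs.

U_p ≈ 23.1 cfs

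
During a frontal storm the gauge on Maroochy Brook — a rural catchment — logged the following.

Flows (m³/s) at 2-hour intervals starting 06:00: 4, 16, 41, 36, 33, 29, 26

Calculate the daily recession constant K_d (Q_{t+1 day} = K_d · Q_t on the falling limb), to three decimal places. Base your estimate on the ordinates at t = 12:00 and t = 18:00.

Between t = 12:00 and t = 18:00 the flow falls from 36 to 26 m³/s over 3×2 h = 6 h.
Per-interval ratio K = (26/36)^(1/3) = 0.8972; K_d = K^(24/2) = 0.272.

K_d ≈ 0.272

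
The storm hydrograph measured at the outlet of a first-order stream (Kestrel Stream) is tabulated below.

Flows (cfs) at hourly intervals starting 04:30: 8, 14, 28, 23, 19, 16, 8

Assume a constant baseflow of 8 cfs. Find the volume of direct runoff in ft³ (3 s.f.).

V ≈ 2.16 × 10^5 ft³

Direct-runoff ordinates (Q − Q_b): 0.0, 6.0, 20.0, 15.0, 11.0, 8.0, 0.0 cfs.
ΣQ_DR = 60.00 cfs.
With Δt = 1 h = 3600 s, V = ΣQ_DR · Δt = 60.00 × 3600 = 2.16 × 10^5 ft³.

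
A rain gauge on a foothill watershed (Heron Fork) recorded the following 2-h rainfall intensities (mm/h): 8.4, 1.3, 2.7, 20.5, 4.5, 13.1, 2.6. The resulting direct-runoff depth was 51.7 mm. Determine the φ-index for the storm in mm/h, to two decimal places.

φ ≈ 5.38 mm/h

Only the 3 blocks with intensity above φ contribute runoff: 8.4, 20.5, 13.1 mm/h.
Σ(I−φ)·Δt = d  ⇒  (8.4+20.5+13.1 − 3φ)·2 = 51.7
φ = (42.00 − 51.7/2) / 3 = 5.38 mm/h.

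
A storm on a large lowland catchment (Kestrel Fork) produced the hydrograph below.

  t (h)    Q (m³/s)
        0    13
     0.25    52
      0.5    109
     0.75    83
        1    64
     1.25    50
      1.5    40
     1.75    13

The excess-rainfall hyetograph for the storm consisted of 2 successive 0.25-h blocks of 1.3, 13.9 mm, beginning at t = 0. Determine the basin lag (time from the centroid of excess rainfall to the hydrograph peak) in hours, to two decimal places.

t_L ≈ 0.15 h

Centroid of excess rainfall: t_c = Σ P_i·t̄_i / ΣP_i = 0.3536 h (block centres at 0.125, 0.375 h).
Hydrograph peak occurs at t = 0.5 h, so basin lag t_L = 0.5 − 0.3536 = 0.15 h.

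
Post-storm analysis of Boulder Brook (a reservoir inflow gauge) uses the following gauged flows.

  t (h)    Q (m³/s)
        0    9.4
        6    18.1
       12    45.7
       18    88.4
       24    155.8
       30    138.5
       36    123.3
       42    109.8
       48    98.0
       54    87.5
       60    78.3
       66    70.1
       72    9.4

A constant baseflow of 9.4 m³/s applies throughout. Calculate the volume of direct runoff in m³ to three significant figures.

V ≈ 1.97 × 10^7 m³

Direct-runoff ordinates (Q − Q_b): 0.0, 8.7, 36.3, 79.0, 146.4, 129.1, 113.9, 100.4, 88.6, 78.1, 68.9, 60.7, 0.0 m³/s.
ΣQ_DR = 910.1 m³/s.
With Δt = 6 h = 21600 s, V = ΣQ_DR · Δt = 910.1 × 21600 = 1.97 × 10^7 m³.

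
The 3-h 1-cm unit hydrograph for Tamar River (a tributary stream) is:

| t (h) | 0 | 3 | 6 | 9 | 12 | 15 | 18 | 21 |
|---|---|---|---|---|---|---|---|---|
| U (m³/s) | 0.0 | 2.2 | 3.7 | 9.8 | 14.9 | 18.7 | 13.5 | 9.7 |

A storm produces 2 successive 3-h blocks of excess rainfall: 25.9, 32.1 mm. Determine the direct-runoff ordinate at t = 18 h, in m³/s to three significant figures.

Q ≈ 95.0 m³/s

By discrete convolution, Q_j = Σ (P_i / 10 mm) · U_{j−i}.
At t = 18 h (j=6): Q = (25.9/10)·13.5 + (32.1/10)·18.7 = 95.0 m³/s.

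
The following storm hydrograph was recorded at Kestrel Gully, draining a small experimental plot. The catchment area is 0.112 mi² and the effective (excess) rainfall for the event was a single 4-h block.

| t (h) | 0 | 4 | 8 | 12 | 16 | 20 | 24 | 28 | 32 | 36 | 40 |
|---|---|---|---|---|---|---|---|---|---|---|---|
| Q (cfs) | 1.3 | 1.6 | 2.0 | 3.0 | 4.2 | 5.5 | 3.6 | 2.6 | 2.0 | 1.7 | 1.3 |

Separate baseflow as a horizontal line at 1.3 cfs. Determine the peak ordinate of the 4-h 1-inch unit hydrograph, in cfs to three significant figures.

U_p ≈ 5.23 cfs

Direct runoff: 0.0, 0.3, 0.7, 1.7, 2.9, 4.2, 2.3, 1.3, 0.7, 0.4, 0.0 cfs; ΣQ_DR = 14.50 cfs, peak = 4.2 cfs.
Runoff depth d = ΣQ_DR·Δt / A = 14.50 × 14400 / (0.112 mi²) = 0.8025 in.
The 1-inch UH is the DRH scaled by (1 in)/d, so U_p = 4.2 × 1/0.8025 = 5.23 cfs.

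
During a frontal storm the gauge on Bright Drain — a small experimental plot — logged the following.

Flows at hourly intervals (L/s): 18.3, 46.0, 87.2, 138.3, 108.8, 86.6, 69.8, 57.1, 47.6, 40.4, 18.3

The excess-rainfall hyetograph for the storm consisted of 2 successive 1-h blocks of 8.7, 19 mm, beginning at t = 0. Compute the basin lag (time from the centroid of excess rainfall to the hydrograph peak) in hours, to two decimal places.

Centroid of excess rainfall: t_c = Σ P_i·t̄_i / ΣP_i = 1.1859 h (block centres at 0.5, 1.5 h).
Hydrograph peak occurs at t = 3 h, so basin lag t_L = 3 − 1.1859 = 1.81 h.

t_L ≈ 1.81 h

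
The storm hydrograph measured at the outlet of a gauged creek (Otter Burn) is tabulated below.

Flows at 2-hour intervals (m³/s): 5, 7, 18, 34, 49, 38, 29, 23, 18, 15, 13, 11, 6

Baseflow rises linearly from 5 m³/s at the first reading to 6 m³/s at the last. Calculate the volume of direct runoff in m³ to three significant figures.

Direct-runoff ordinates (Q − Q_b): 0.00, 1.92, 12.83, 28.75, 43.67, 32.58, 23.50, 17.42, 12.33, 9.25, 7.17, 5.08, 0.00 m³/s.
ΣQ_DR = 194.5 m³/s.
With Δt = 2 h = 7200 s, V = ΣQ_DR · Δt = 194.5 × 7200 = 1.40 × 10^6 m³.

V ≈ 1.40 × 10^6 m³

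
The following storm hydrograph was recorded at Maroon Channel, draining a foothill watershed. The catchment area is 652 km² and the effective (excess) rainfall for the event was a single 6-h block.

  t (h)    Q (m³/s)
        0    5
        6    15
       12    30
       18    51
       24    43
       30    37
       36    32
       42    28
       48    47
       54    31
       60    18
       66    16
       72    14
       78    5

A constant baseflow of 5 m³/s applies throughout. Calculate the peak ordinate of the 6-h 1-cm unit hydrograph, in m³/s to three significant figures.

Direct runoff: 0.0, 10.0, 25.0, 46.0, 38.0, 32.0, 27.0, 23.0, 42.0, 26.0, 13.0, 11.0, 9.0, 0.0 m³/s; ΣQ_DR = 302.0 m³/s, peak = 46.0 m³/s.
Runoff depth d = ΣQ_DR·Δt / A = 302.0 × 21600 / (652 km²) = 10.00 mm.
The 1-cm UH is the DRH scaled by (10 mm)/d, so U_p = 46.0 × 10/10.00 = 46.0 m³/s.

U_p ≈ 46.0 m³/s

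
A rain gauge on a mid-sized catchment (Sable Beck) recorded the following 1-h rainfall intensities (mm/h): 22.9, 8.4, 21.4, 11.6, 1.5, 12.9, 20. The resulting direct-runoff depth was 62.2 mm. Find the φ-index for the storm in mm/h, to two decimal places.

φ ≈ 5.83 mm/h

Only the 6 blocks with intensity above φ contribute runoff: 22.9, 8.4, 21.4, 11.6, 12.9, 20 mm/h.
Σ(I−φ)·Δt = d  ⇒  (22.9+8.4+21.4+11.6+12.9+20 − 6φ)·1 = 62.2
φ = (97.20 − 62.2/1) / 6 = 5.83 mm/h.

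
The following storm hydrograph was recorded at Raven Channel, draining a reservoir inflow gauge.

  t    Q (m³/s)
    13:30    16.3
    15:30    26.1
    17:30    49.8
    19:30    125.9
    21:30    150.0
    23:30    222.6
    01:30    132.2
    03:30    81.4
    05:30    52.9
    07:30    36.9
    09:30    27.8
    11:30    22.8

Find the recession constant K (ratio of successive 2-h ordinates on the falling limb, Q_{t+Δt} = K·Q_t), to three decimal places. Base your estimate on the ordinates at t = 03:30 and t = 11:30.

K ≈ 0.727

Using the recession-limb readings at t = 03:30 and t = 11:30: Q falls from 81.4 to 22.8 m³/s over 4 intervals.
K = (Q₂/Q₁)^(1/4) = (22.8/81.4)^(1/4) = 0.727.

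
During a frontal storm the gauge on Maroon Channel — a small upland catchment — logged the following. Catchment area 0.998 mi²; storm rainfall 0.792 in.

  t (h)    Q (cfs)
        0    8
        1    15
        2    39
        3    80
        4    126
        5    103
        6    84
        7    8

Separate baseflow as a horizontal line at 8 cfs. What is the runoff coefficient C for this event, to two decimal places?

C ≈ 0.78

ΣQ_DR = 399.0 cfs; V = ΣQ_DR·Δt = 1.436 × 10^6 ft³.
Runoff depth d = V / A = 0.6195 in.
C = d / P = 0.6195 / 0.792 = 0.78.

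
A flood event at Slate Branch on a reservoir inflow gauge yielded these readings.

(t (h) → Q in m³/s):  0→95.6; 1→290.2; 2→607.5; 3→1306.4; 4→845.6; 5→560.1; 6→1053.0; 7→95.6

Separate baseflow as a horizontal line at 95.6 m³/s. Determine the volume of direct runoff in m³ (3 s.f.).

Direct-runoff ordinates (Q − Q_b): 0.0, 194.6, 511.9, 1210.8, 750.0, 464.5, 957.4, 0.0 m³/s.
ΣQ_DR = 4089 m³/s.
With Δt = 1 h = 3600 s, V = ΣQ_DR · Δt = 4089 × 3600 = 1.47 × 10^7 m³.

V ≈ 1.47 × 10^7 m³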